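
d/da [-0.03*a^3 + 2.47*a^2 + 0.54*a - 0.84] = -0.09*a^2 + 4.94*a + 0.54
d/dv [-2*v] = -2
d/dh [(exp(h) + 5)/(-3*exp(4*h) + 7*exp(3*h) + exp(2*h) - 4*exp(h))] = ((exp(h) + 5)*(12*exp(3*h) - 21*exp(2*h) - 2*exp(h) + 4) - (3*exp(3*h) - 7*exp(2*h) - exp(h) + 4)*exp(h))*exp(-h)/(3*exp(3*h) - 7*exp(2*h) - exp(h) + 4)^2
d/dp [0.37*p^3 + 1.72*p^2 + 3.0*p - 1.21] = 1.11*p^2 + 3.44*p + 3.0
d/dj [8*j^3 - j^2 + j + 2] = 24*j^2 - 2*j + 1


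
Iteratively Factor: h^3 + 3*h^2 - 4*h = (h + 4)*(h^2 - h) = (h - 1)*(h + 4)*(h)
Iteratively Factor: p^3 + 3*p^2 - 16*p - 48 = (p - 4)*(p^2 + 7*p + 12) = (p - 4)*(p + 3)*(p + 4)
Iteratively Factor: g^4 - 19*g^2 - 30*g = (g + 2)*(g^3 - 2*g^2 - 15*g) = (g - 5)*(g + 2)*(g^2 + 3*g) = g*(g - 5)*(g + 2)*(g + 3)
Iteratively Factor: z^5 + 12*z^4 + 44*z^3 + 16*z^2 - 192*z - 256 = (z - 2)*(z^4 + 14*z^3 + 72*z^2 + 160*z + 128) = (z - 2)*(z + 2)*(z^3 + 12*z^2 + 48*z + 64) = (z - 2)*(z + 2)*(z + 4)*(z^2 + 8*z + 16) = (z - 2)*(z + 2)*(z + 4)^2*(z + 4)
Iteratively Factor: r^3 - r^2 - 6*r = (r)*(r^2 - r - 6) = r*(r - 3)*(r + 2)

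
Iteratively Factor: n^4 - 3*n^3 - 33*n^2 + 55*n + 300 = (n + 3)*(n^3 - 6*n^2 - 15*n + 100) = (n - 5)*(n + 3)*(n^2 - n - 20) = (n - 5)*(n + 3)*(n + 4)*(n - 5)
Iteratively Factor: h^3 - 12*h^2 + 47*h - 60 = (h - 5)*(h^2 - 7*h + 12) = (h - 5)*(h - 4)*(h - 3)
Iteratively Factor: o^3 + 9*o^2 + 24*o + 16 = (o + 4)*(o^2 + 5*o + 4) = (o + 4)^2*(o + 1)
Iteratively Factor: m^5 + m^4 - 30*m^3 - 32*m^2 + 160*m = (m - 2)*(m^4 + 3*m^3 - 24*m^2 - 80*m) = m*(m - 2)*(m^3 + 3*m^2 - 24*m - 80) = m*(m - 2)*(m + 4)*(m^2 - m - 20) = m*(m - 5)*(m - 2)*(m + 4)*(m + 4)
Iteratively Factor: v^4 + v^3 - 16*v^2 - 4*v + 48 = (v - 2)*(v^3 + 3*v^2 - 10*v - 24) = (v - 2)*(v + 4)*(v^2 - v - 6) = (v - 2)*(v + 2)*(v + 4)*(v - 3)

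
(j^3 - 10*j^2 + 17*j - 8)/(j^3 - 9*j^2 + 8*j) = (j - 1)/j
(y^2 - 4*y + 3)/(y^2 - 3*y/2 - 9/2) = 2*(y - 1)/(2*y + 3)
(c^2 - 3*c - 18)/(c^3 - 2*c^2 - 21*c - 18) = 1/(c + 1)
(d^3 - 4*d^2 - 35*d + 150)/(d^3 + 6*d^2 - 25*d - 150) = (d - 5)/(d + 5)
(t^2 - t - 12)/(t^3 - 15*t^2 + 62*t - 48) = (t^2 - t - 12)/(t^3 - 15*t^2 + 62*t - 48)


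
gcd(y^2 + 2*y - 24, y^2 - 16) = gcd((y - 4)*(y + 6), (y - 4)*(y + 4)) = y - 4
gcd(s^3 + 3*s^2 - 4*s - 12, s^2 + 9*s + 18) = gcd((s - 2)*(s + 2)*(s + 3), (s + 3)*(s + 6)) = s + 3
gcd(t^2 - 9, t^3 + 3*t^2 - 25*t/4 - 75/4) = t + 3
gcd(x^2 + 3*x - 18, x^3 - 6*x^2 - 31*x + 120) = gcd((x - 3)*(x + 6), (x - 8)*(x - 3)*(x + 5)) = x - 3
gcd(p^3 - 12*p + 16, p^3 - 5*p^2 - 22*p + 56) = p^2 + 2*p - 8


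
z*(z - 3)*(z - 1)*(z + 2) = z^4 - 2*z^3 - 5*z^2 + 6*z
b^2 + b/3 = b*(b + 1/3)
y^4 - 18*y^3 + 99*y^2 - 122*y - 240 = (y - 8)*(y - 6)*(y - 5)*(y + 1)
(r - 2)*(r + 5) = r^2 + 3*r - 10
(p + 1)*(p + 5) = p^2 + 6*p + 5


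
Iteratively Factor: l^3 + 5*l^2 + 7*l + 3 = (l + 1)*(l^2 + 4*l + 3) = (l + 1)^2*(l + 3)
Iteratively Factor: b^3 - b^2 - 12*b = (b + 3)*(b^2 - 4*b) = (b - 4)*(b + 3)*(b)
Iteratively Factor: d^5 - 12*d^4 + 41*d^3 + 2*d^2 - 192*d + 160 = (d - 4)*(d^4 - 8*d^3 + 9*d^2 + 38*d - 40) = (d - 5)*(d - 4)*(d^3 - 3*d^2 - 6*d + 8) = (d - 5)*(d - 4)*(d - 1)*(d^2 - 2*d - 8) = (d - 5)*(d - 4)*(d - 1)*(d + 2)*(d - 4)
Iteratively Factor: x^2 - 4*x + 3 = (x - 3)*(x - 1)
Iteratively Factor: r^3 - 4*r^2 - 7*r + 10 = (r + 2)*(r^2 - 6*r + 5) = (r - 5)*(r + 2)*(r - 1)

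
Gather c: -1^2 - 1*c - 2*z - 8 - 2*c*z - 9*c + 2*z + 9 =c*(-2*z - 10)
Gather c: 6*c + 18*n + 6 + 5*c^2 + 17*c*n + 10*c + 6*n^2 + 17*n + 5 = 5*c^2 + c*(17*n + 16) + 6*n^2 + 35*n + 11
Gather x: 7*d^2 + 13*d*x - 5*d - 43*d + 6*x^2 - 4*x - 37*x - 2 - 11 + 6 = 7*d^2 - 48*d + 6*x^2 + x*(13*d - 41) - 7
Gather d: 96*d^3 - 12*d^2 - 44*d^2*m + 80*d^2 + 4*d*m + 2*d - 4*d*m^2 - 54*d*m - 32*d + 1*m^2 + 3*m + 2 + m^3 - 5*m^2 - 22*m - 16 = 96*d^3 + d^2*(68 - 44*m) + d*(-4*m^2 - 50*m - 30) + m^3 - 4*m^2 - 19*m - 14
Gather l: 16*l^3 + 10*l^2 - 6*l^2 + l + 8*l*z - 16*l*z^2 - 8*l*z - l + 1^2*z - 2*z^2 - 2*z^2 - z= 16*l^3 + 4*l^2 - 16*l*z^2 - 4*z^2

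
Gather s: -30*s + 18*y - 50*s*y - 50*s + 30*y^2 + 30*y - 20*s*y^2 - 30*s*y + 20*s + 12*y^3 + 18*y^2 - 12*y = s*(-20*y^2 - 80*y - 60) + 12*y^3 + 48*y^2 + 36*y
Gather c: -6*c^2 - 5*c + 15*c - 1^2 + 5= -6*c^2 + 10*c + 4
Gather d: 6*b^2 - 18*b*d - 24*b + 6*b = 6*b^2 - 18*b*d - 18*b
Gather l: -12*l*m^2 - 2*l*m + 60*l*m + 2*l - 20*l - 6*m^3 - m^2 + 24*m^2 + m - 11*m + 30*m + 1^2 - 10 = l*(-12*m^2 + 58*m - 18) - 6*m^3 + 23*m^2 + 20*m - 9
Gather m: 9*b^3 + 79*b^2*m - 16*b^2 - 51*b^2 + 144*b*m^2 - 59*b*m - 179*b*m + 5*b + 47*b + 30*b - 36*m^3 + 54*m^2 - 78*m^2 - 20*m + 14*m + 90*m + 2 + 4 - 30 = 9*b^3 - 67*b^2 + 82*b - 36*m^3 + m^2*(144*b - 24) + m*(79*b^2 - 238*b + 84) - 24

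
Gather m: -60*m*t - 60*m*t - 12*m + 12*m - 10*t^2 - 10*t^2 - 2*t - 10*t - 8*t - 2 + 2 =-120*m*t - 20*t^2 - 20*t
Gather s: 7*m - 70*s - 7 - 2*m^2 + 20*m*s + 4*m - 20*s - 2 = -2*m^2 + 11*m + s*(20*m - 90) - 9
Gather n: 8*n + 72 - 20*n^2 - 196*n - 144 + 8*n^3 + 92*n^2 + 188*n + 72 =8*n^3 + 72*n^2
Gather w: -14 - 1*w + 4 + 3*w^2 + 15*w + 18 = 3*w^2 + 14*w + 8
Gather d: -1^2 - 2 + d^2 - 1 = d^2 - 4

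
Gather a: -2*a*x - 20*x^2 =-2*a*x - 20*x^2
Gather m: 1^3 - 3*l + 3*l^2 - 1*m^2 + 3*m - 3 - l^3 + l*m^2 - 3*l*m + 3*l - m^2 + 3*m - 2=-l^3 + 3*l^2 + m^2*(l - 2) + m*(6 - 3*l) - 4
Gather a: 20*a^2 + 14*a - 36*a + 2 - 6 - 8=20*a^2 - 22*a - 12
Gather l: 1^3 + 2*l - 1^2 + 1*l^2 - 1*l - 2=l^2 + l - 2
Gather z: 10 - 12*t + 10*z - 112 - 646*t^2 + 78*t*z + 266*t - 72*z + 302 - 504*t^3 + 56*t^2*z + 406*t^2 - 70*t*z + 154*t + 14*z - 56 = -504*t^3 - 240*t^2 + 408*t + z*(56*t^2 + 8*t - 48) + 144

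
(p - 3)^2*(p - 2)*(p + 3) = p^4 - 5*p^3 - 3*p^2 + 45*p - 54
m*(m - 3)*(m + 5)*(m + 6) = m^4 + 8*m^3 - 3*m^2 - 90*m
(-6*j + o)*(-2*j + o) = 12*j^2 - 8*j*o + o^2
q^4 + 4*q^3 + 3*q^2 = q^2*(q + 1)*(q + 3)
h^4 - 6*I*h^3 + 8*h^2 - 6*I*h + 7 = (h - 7*I)*(h - I)*(h + I)^2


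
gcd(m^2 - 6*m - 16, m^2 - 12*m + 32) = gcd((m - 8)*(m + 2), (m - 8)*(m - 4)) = m - 8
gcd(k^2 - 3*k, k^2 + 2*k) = k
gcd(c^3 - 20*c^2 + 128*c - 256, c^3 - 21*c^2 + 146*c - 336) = c - 8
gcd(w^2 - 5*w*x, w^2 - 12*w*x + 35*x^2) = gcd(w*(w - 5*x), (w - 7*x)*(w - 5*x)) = -w + 5*x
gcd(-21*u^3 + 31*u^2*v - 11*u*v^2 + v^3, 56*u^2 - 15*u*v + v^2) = 7*u - v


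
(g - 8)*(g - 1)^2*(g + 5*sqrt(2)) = g^4 - 10*g^3 + 5*sqrt(2)*g^3 - 50*sqrt(2)*g^2 + 17*g^2 - 8*g + 85*sqrt(2)*g - 40*sqrt(2)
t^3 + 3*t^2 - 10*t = t*(t - 2)*(t + 5)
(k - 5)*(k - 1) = k^2 - 6*k + 5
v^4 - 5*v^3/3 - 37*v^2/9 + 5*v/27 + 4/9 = (v - 3)*(v - 1/3)*(v + 1/3)*(v + 4/3)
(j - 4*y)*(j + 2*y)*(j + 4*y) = j^3 + 2*j^2*y - 16*j*y^2 - 32*y^3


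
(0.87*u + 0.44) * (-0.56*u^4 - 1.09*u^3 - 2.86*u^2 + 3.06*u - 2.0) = -0.4872*u^5 - 1.1947*u^4 - 2.9678*u^3 + 1.4038*u^2 - 0.3936*u - 0.88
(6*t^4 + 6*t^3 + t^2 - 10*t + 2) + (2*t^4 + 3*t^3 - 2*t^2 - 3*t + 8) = 8*t^4 + 9*t^3 - t^2 - 13*t + 10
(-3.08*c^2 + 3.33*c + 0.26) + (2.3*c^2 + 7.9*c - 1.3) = -0.78*c^2 + 11.23*c - 1.04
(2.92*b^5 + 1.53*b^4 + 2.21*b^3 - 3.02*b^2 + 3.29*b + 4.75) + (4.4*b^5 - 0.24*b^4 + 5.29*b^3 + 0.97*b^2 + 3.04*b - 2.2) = 7.32*b^5 + 1.29*b^4 + 7.5*b^3 - 2.05*b^2 + 6.33*b + 2.55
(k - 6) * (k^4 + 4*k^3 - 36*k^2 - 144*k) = k^5 - 2*k^4 - 60*k^3 + 72*k^2 + 864*k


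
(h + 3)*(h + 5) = h^2 + 8*h + 15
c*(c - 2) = c^2 - 2*c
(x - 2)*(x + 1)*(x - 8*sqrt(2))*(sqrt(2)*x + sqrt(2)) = sqrt(2)*x^4 - 16*x^3 - 3*sqrt(2)*x^2 - 2*sqrt(2)*x + 48*x + 32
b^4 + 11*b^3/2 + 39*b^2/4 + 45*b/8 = b*(b + 3/2)^2*(b + 5/2)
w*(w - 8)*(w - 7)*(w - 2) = w^4 - 17*w^3 + 86*w^2 - 112*w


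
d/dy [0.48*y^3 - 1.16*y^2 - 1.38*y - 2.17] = 1.44*y^2 - 2.32*y - 1.38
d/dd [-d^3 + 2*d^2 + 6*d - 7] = -3*d^2 + 4*d + 6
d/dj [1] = 0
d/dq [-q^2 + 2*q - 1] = 2 - 2*q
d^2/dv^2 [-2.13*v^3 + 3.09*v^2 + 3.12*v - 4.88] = 6.18 - 12.78*v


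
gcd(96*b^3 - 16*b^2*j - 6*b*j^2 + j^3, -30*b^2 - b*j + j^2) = 6*b - j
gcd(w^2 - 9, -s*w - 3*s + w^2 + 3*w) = w + 3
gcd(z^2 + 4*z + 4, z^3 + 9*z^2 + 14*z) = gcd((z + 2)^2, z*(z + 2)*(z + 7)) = z + 2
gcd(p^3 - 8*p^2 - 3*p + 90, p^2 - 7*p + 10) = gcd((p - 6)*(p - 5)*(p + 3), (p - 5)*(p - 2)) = p - 5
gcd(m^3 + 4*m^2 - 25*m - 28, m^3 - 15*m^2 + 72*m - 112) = m - 4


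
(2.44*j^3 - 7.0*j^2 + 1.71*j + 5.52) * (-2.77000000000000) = -6.7588*j^3 + 19.39*j^2 - 4.7367*j - 15.2904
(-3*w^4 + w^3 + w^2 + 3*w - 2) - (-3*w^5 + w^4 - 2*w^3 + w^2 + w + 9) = 3*w^5 - 4*w^4 + 3*w^3 + 2*w - 11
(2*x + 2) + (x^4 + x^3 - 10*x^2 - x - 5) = x^4 + x^3 - 10*x^2 + x - 3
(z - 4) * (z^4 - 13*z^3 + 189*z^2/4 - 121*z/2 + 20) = z^5 - 17*z^4 + 397*z^3/4 - 499*z^2/2 + 262*z - 80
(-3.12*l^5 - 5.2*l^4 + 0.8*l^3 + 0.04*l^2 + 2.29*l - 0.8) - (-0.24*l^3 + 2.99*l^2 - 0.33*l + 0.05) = -3.12*l^5 - 5.2*l^4 + 1.04*l^3 - 2.95*l^2 + 2.62*l - 0.85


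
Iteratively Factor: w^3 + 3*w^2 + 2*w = (w + 1)*(w^2 + 2*w) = (w + 1)*(w + 2)*(w)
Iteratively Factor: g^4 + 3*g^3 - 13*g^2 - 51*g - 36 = (g + 3)*(g^3 - 13*g - 12) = (g - 4)*(g + 3)*(g^2 + 4*g + 3) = (g - 4)*(g + 3)^2*(g + 1)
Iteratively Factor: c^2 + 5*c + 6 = (c + 2)*(c + 3)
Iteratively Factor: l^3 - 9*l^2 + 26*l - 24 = (l - 3)*(l^2 - 6*l + 8) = (l - 3)*(l - 2)*(l - 4)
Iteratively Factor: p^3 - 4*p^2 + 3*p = (p - 1)*(p^2 - 3*p) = (p - 3)*(p - 1)*(p)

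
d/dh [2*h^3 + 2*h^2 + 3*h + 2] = 6*h^2 + 4*h + 3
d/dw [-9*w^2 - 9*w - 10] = -18*w - 9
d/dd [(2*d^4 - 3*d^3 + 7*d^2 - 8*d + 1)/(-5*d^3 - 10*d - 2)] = (-10*d^6 - 25*d^4 - 36*d^3 - 37*d^2 - 28*d + 26)/(25*d^6 + 100*d^4 + 20*d^3 + 100*d^2 + 40*d + 4)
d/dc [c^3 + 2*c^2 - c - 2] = 3*c^2 + 4*c - 1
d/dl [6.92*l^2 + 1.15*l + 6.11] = 13.84*l + 1.15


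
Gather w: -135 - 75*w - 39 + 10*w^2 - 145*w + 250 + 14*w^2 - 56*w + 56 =24*w^2 - 276*w + 132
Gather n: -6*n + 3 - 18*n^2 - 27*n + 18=-18*n^2 - 33*n + 21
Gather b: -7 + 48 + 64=105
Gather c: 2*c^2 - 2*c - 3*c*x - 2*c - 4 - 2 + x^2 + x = 2*c^2 + c*(-3*x - 4) + x^2 + x - 6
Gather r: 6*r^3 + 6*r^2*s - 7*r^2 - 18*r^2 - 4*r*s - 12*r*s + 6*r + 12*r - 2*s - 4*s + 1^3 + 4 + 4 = 6*r^3 + r^2*(6*s - 25) + r*(18 - 16*s) - 6*s + 9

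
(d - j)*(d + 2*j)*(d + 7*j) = d^3 + 8*d^2*j + 5*d*j^2 - 14*j^3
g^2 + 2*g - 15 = (g - 3)*(g + 5)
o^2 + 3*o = o*(o + 3)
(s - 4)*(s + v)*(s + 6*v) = s^3 + 7*s^2*v - 4*s^2 + 6*s*v^2 - 28*s*v - 24*v^2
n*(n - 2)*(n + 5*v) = n^3 + 5*n^2*v - 2*n^2 - 10*n*v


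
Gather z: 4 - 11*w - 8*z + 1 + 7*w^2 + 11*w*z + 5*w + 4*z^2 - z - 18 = 7*w^2 - 6*w + 4*z^2 + z*(11*w - 9) - 13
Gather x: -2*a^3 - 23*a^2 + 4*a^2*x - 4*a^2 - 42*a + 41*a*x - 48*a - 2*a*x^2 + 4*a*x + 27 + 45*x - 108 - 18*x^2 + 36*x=-2*a^3 - 27*a^2 - 90*a + x^2*(-2*a - 18) + x*(4*a^2 + 45*a + 81) - 81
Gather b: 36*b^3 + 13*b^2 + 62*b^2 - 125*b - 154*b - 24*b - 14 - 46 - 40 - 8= 36*b^3 + 75*b^2 - 303*b - 108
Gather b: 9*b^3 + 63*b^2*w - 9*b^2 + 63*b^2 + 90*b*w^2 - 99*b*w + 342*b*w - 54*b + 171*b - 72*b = 9*b^3 + b^2*(63*w + 54) + b*(90*w^2 + 243*w + 45)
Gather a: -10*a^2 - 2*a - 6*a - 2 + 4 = -10*a^2 - 8*a + 2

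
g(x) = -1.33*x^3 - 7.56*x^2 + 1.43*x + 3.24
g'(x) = -3.99*x^2 - 15.12*x + 1.43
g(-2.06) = -20.16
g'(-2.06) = 15.65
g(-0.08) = 3.08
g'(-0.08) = 2.61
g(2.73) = -76.26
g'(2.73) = -69.58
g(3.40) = -131.57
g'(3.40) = -96.10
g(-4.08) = -38.11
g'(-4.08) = -3.30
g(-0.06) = 3.13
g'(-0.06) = 2.32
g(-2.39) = -25.20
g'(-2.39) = 14.78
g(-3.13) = -34.52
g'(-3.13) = 9.67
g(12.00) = -3366.48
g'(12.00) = -754.57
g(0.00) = 3.24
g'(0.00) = 1.43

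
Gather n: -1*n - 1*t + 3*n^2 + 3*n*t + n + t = 3*n^2 + 3*n*t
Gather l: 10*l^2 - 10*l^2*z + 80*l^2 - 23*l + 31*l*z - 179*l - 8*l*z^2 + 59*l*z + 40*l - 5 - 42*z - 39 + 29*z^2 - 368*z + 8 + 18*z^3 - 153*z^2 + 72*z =l^2*(90 - 10*z) + l*(-8*z^2 + 90*z - 162) + 18*z^3 - 124*z^2 - 338*z - 36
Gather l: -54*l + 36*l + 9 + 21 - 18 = 12 - 18*l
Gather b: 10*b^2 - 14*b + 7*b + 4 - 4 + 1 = 10*b^2 - 7*b + 1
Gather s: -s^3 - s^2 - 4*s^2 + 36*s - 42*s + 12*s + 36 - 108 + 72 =-s^3 - 5*s^2 + 6*s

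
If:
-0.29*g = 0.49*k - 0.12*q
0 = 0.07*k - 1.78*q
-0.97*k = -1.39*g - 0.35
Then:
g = -0.18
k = 0.11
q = 0.00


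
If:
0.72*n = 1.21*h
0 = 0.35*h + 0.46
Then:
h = -1.31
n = -2.21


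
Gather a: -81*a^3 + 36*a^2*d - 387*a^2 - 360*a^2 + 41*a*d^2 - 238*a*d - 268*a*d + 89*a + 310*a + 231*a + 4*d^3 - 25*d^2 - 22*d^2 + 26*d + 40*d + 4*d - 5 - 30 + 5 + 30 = -81*a^3 + a^2*(36*d - 747) + a*(41*d^2 - 506*d + 630) + 4*d^3 - 47*d^2 + 70*d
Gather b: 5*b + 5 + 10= 5*b + 15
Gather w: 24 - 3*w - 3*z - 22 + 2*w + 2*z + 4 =-w - z + 6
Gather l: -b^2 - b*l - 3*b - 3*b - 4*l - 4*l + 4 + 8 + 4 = -b^2 - 6*b + l*(-b - 8) + 16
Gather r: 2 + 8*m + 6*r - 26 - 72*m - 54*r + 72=-64*m - 48*r + 48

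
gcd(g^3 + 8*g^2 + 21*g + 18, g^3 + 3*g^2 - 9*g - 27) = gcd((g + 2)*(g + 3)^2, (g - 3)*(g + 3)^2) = g^2 + 6*g + 9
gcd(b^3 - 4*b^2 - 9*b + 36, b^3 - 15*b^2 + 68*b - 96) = b^2 - 7*b + 12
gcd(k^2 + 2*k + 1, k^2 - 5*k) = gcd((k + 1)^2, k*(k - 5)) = 1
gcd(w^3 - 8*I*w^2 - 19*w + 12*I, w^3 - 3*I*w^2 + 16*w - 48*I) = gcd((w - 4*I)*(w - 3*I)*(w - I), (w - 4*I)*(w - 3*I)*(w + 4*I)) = w^2 - 7*I*w - 12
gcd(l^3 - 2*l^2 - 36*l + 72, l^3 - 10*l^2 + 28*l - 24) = l^2 - 8*l + 12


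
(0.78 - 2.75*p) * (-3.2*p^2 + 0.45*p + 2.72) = 8.8*p^3 - 3.7335*p^2 - 7.129*p + 2.1216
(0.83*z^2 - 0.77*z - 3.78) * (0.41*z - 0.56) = 0.3403*z^3 - 0.7805*z^2 - 1.1186*z + 2.1168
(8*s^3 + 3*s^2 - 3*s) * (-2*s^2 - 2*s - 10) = -16*s^5 - 22*s^4 - 80*s^3 - 24*s^2 + 30*s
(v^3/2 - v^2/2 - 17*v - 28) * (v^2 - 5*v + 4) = v^5/2 - 3*v^4 - 25*v^3/2 + 55*v^2 + 72*v - 112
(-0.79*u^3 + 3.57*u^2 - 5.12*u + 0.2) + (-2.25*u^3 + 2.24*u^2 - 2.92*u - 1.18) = -3.04*u^3 + 5.81*u^2 - 8.04*u - 0.98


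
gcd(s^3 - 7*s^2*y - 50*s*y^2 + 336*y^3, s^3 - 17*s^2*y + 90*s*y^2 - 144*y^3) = s^2 - 14*s*y + 48*y^2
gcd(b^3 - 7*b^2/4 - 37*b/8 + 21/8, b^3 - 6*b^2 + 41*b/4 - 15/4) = b^2 - 7*b/2 + 3/2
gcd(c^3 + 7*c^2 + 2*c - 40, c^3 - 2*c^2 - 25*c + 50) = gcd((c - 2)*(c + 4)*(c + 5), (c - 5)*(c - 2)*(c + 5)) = c^2 + 3*c - 10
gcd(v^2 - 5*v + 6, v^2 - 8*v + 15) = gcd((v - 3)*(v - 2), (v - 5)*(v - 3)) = v - 3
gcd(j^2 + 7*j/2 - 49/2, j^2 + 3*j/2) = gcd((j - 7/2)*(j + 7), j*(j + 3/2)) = 1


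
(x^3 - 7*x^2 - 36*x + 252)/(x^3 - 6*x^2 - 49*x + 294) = (x + 6)/(x + 7)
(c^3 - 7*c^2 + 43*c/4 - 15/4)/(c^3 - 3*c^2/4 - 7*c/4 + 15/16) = 4*(c - 5)/(4*c + 5)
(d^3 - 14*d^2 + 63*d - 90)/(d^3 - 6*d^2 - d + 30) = (d - 6)/(d + 2)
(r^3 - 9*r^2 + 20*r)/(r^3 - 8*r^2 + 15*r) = (r - 4)/(r - 3)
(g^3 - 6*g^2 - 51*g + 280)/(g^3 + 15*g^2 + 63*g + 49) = (g^2 - 13*g + 40)/(g^2 + 8*g + 7)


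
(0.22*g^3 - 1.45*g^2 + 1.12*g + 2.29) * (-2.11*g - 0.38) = -0.4642*g^4 + 2.9759*g^3 - 1.8122*g^2 - 5.2575*g - 0.8702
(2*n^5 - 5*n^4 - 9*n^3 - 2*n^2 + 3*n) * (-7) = -14*n^5 + 35*n^4 + 63*n^3 + 14*n^2 - 21*n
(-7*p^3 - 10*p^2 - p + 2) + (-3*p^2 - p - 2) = -7*p^3 - 13*p^2 - 2*p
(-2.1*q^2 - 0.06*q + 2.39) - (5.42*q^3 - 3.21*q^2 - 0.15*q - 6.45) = -5.42*q^3 + 1.11*q^2 + 0.09*q + 8.84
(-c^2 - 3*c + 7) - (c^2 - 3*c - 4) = 11 - 2*c^2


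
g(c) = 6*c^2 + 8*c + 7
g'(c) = 12*c + 8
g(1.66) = 36.81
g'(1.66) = 27.92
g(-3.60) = 55.96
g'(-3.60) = -35.20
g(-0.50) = 4.50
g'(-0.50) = 2.00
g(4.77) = 181.68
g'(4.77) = 65.24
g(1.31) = 27.78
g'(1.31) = 23.72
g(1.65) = 36.54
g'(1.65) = 27.80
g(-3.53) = 53.53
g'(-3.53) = -34.36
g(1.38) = 29.47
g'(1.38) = 24.56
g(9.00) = 565.00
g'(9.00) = 116.00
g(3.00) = 85.00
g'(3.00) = 44.00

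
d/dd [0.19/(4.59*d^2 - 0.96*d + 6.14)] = (0.1824 - 1.7442*d)/(4.59*d^2 - 0.96*d + 6.14)^2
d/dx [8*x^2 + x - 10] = 16*x + 1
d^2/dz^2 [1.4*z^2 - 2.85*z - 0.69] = 2.80000000000000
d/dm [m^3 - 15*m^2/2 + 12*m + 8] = 3*m^2 - 15*m + 12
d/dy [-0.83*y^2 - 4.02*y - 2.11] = -1.66*y - 4.02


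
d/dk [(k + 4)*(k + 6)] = 2*k + 10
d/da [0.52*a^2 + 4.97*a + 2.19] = 1.04*a + 4.97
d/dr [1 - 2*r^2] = -4*r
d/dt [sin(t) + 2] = cos(t)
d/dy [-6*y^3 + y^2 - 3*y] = -18*y^2 + 2*y - 3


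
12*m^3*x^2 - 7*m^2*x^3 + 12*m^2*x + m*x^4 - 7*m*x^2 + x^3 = x*(-4*m + x)*(-3*m + x)*(m*x + 1)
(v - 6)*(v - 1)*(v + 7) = v^3 - 43*v + 42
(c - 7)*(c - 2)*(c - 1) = c^3 - 10*c^2 + 23*c - 14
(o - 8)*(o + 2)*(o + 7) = o^3 + o^2 - 58*o - 112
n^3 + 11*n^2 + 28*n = n*(n + 4)*(n + 7)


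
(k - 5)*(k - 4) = k^2 - 9*k + 20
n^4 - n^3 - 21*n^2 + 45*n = n*(n - 3)^2*(n + 5)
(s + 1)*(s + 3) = s^2 + 4*s + 3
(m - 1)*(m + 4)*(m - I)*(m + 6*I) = m^4 + 3*m^3 + 5*I*m^3 + 2*m^2 + 15*I*m^2 + 18*m - 20*I*m - 24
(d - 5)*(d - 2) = d^2 - 7*d + 10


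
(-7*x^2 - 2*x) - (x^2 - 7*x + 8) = -8*x^2 + 5*x - 8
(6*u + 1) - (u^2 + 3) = -u^2 + 6*u - 2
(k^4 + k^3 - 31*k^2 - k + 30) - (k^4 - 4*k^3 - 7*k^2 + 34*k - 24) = 5*k^3 - 24*k^2 - 35*k + 54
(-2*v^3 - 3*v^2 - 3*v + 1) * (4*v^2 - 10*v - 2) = -8*v^5 + 8*v^4 + 22*v^3 + 40*v^2 - 4*v - 2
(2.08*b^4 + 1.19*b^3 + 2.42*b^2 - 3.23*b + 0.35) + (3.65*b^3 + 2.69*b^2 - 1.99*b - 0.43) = 2.08*b^4 + 4.84*b^3 + 5.11*b^2 - 5.22*b - 0.08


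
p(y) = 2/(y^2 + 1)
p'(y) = -4*y/(y^2 + 1)^2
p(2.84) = 0.22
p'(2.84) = -0.14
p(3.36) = 0.16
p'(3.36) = -0.09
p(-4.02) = 0.12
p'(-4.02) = 0.05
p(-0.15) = 1.96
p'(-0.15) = 0.57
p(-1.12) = 0.89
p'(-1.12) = 0.88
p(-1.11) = 0.90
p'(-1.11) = 0.89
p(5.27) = 0.07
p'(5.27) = -0.03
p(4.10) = 0.11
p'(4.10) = -0.05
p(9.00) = 0.02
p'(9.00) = -0.00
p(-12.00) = 0.01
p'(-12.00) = 0.00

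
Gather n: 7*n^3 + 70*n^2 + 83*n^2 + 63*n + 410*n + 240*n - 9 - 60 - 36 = 7*n^3 + 153*n^2 + 713*n - 105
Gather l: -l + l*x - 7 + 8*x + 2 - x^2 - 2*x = l*(x - 1) - x^2 + 6*x - 5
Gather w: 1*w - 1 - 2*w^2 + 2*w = -2*w^2 + 3*w - 1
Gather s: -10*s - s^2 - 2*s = -s^2 - 12*s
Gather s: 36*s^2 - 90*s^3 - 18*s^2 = -90*s^3 + 18*s^2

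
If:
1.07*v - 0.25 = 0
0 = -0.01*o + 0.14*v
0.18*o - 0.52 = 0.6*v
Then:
No Solution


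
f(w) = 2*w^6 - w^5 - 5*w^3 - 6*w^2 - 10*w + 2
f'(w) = 12*w^5 - 5*w^4 - 15*w^2 - 12*w - 10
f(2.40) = 176.90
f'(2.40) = 664.43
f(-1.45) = 44.13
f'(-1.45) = -123.16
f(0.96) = -16.80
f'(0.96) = -29.81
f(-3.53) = 4600.30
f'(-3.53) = -7508.33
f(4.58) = 15794.36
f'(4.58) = 21603.26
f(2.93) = 844.90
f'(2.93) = 2048.87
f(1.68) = -23.86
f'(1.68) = 48.27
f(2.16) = 58.12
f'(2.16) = 349.48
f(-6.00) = 102014.00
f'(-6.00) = -100270.00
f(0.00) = 2.00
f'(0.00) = -10.00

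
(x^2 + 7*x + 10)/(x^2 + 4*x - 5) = (x + 2)/(x - 1)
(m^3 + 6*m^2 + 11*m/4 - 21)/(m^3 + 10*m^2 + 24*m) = (m^2 + 2*m - 21/4)/(m*(m + 6))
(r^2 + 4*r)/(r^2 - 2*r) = (r + 4)/(r - 2)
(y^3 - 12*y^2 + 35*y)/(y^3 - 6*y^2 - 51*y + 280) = y*(y - 7)/(y^2 - y - 56)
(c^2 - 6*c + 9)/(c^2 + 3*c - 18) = (c - 3)/(c + 6)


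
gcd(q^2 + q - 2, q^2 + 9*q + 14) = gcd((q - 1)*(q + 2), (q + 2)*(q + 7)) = q + 2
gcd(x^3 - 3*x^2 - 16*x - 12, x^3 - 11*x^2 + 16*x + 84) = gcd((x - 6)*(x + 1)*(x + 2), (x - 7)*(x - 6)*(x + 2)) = x^2 - 4*x - 12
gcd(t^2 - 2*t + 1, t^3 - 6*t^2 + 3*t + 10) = 1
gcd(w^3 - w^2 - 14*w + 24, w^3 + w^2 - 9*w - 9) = w - 3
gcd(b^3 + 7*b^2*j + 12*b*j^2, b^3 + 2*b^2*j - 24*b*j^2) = b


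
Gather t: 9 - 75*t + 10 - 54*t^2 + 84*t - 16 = -54*t^2 + 9*t + 3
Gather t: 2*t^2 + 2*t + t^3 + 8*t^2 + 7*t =t^3 + 10*t^2 + 9*t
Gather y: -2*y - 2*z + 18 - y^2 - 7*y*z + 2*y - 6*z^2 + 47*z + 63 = -y^2 - 7*y*z - 6*z^2 + 45*z + 81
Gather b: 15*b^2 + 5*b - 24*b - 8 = 15*b^2 - 19*b - 8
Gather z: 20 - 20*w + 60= 80 - 20*w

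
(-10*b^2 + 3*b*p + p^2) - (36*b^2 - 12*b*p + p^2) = -46*b^2 + 15*b*p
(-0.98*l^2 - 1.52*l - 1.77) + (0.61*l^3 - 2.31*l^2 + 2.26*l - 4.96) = 0.61*l^3 - 3.29*l^2 + 0.74*l - 6.73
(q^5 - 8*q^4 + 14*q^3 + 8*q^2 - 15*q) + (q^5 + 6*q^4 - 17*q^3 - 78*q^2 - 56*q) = 2*q^5 - 2*q^4 - 3*q^3 - 70*q^2 - 71*q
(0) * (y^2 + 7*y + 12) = 0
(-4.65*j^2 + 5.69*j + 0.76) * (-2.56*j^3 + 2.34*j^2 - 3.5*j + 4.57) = 11.904*j^5 - 25.4474*j^4 + 27.644*j^3 - 39.3871*j^2 + 23.3433*j + 3.4732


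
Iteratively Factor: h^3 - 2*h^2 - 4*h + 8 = (h - 2)*(h^2 - 4) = (h - 2)^2*(h + 2)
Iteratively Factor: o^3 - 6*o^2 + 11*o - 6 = (o - 2)*(o^2 - 4*o + 3) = (o - 2)*(o - 1)*(o - 3)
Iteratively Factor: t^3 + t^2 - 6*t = (t + 3)*(t^2 - 2*t) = t*(t + 3)*(t - 2)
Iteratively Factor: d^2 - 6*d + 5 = (d - 5)*(d - 1)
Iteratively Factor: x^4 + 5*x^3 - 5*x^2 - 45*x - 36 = (x + 4)*(x^3 + x^2 - 9*x - 9) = (x - 3)*(x + 4)*(x^2 + 4*x + 3) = (x - 3)*(x + 3)*(x + 4)*(x + 1)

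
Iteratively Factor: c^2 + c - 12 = (c + 4)*(c - 3)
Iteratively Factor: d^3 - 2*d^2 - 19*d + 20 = (d + 4)*(d^2 - 6*d + 5) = (d - 5)*(d + 4)*(d - 1)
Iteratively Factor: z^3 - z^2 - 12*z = (z - 4)*(z^2 + 3*z) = (z - 4)*(z + 3)*(z)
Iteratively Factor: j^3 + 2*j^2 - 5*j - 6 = (j - 2)*(j^2 + 4*j + 3) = (j - 2)*(j + 3)*(j + 1)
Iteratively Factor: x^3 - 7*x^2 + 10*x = (x - 5)*(x^2 - 2*x) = (x - 5)*(x - 2)*(x)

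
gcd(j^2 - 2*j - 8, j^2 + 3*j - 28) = j - 4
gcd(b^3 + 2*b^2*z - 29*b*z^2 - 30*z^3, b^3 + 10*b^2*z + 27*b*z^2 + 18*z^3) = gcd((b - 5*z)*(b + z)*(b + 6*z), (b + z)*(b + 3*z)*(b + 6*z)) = b^2 + 7*b*z + 6*z^2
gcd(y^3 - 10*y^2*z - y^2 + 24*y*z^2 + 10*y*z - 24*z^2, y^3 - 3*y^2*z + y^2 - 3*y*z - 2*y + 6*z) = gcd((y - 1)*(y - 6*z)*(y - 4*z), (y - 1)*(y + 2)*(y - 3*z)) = y - 1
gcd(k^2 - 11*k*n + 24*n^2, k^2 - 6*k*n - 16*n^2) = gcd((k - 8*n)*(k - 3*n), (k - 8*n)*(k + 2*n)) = k - 8*n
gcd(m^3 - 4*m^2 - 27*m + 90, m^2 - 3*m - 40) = m + 5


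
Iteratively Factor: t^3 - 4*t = (t + 2)*(t^2 - 2*t) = (t - 2)*(t + 2)*(t)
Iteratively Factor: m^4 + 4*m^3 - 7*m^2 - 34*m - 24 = (m - 3)*(m^3 + 7*m^2 + 14*m + 8) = (m - 3)*(m + 1)*(m^2 + 6*m + 8) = (m - 3)*(m + 1)*(m + 4)*(m + 2)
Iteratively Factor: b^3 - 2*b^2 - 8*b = (b)*(b^2 - 2*b - 8) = b*(b + 2)*(b - 4)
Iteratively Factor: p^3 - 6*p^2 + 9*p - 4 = (p - 1)*(p^2 - 5*p + 4) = (p - 4)*(p - 1)*(p - 1)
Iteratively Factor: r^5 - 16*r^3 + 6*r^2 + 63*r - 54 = (r - 2)*(r^4 + 2*r^3 - 12*r^2 - 18*r + 27) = (r - 3)*(r - 2)*(r^3 + 5*r^2 + 3*r - 9) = (r - 3)*(r - 2)*(r + 3)*(r^2 + 2*r - 3) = (r - 3)*(r - 2)*(r - 1)*(r + 3)*(r + 3)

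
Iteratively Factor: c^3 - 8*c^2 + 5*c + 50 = (c - 5)*(c^2 - 3*c - 10) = (c - 5)*(c + 2)*(c - 5)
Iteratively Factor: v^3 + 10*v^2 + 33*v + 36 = (v + 3)*(v^2 + 7*v + 12) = (v + 3)^2*(v + 4)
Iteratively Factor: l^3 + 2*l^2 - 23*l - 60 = (l - 5)*(l^2 + 7*l + 12) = (l - 5)*(l + 4)*(l + 3)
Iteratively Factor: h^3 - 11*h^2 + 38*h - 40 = (h - 4)*(h^2 - 7*h + 10) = (h - 5)*(h - 4)*(h - 2)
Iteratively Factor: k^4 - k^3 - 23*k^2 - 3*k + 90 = (k + 3)*(k^3 - 4*k^2 - 11*k + 30) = (k - 2)*(k + 3)*(k^2 - 2*k - 15) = (k - 2)*(k + 3)^2*(k - 5)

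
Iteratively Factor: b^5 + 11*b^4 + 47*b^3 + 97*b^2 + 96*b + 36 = (b + 2)*(b^4 + 9*b^3 + 29*b^2 + 39*b + 18) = (b + 2)*(b + 3)*(b^3 + 6*b^2 + 11*b + 6) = (b + 2)^2*(b + 3)*(b^2 + 4*b + 3) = (b + 2)^2*(b + 3)^2*(b + 1)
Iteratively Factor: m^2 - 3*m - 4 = (m - 4)*(m + 1)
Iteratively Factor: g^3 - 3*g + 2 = (g + 2)*(g^2 - 2*g + 1) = (g - 1)*(g + 2)*(g - 1)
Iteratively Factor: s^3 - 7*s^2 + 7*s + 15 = (s - 3)*(s^2 - 4*s - 5) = (s - 5)*(s - 3)*(s + 1)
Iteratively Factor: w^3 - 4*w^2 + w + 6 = (w + 1)*(w^2 - 5*w + 6) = (w - 2)*(w + 1)*(w - 3)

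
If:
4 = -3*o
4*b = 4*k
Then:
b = k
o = -4/3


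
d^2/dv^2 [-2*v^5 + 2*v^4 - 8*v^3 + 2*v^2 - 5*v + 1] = -40*v^3 + 24*v^2 - 48*v + 4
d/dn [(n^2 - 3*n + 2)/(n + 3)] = (n^2 + 6*n - 11)/(n^2 + 6*n + 9)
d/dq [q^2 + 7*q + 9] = 2*q + 7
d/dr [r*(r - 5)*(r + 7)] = 3*r^2 + 4*r - 35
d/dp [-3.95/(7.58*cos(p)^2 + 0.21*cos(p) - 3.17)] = -(59.882*cos(p) + 0.8295)*sin(p)/(7.58*cos(p)^2 + 0.21*cos(p) - 3.17)^2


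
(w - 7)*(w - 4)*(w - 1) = w^3 - 12*w^2 + 39*w - 28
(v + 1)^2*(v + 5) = v^3 + 7*v^2 + 11*v + 5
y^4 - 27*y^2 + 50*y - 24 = (y - 4)*(y - 1)^2*(y + 6)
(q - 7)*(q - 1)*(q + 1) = q^3 - 7*q^2 - q + 7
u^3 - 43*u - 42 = (u - 7)*(u + 1)*(u + 6)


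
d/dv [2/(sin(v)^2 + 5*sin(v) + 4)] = -2*(2*sin(v) + 5)*cos(v)/(sin(v)^2 + 5*sin(v) + 4)^2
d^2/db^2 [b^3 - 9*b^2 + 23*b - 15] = 6*b - 18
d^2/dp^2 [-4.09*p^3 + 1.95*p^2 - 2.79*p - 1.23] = 3.9 - 24.54*p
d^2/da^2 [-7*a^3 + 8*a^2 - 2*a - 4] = 16 - 42*a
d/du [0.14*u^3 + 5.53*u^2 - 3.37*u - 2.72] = 0.42*u^2 + 11.06*u - 3.37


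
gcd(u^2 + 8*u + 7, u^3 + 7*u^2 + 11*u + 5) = u + 1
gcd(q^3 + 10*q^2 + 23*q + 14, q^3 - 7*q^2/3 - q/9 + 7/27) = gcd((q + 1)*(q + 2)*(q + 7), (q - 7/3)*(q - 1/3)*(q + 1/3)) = 1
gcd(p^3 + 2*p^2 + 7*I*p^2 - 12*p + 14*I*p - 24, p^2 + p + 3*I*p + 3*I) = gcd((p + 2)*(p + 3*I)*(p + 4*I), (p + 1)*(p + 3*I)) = p + 3*I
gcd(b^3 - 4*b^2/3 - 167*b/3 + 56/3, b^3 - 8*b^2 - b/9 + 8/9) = b^2 - 25*b/3 + 8/3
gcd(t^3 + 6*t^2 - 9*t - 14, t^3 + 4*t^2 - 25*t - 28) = t^2 + 8*t + 7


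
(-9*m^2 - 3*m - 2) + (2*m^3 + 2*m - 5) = 2*m^3 - 9*m^2 - m - 7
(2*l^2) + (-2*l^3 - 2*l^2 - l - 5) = -2*l^3 - l - 5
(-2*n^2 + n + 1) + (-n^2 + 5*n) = -3*n^2 + 6*n + 1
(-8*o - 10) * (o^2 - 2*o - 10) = -8*o^3 + 6*o^2 + 100*o + 100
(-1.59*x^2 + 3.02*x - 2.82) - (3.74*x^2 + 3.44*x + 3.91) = -5.33*x^2 - 0.42*x - 6.73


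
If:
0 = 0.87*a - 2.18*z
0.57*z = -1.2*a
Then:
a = 0.00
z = 0.00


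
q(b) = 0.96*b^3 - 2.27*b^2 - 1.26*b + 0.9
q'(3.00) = 11.04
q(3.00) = 2.61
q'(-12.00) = 467.94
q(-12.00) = -1969.74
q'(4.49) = 36.42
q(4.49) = 36.38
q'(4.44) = 35.36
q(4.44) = 34.58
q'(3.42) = 16.90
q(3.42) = 8.44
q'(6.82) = 101.73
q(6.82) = 191.25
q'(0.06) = -1.52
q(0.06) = 0.82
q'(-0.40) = 1.02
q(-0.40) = 0.98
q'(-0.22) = -0.12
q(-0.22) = 1.06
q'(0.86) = -3.03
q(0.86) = -1.25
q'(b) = 2.88*b^2 - 4.54*b - 1.26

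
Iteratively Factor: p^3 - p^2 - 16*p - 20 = (p - 5)*(p^2 + 4*p + 4) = (p - 5)*(p + 2)*(p + 2)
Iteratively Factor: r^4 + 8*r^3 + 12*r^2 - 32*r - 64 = (r + 4)*(r^3 + 4*r^2 - 4*r - 16) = (r + 2)*(r + 4)*(r^2 + 2*r - 8) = (r + 2)*(r + 4)^2*(r - 2)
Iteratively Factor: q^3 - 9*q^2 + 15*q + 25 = (q + 1)*(q^2 - 10*q + 25) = (q - 5)*(q + 1)*(q - 5)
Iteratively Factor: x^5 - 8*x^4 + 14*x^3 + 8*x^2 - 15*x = (x)*(x^4 - 8*x^3 + 14*x^2 + 8*x - 15) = x*(x - 5)*(x^3 - 3*x^2 - x + 3) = x*(x - 5)*(x - 3)*(x^2 - 1) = x*(x - 5)*(x - 3)*(x - 1)*(x + 1)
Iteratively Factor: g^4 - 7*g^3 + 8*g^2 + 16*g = (g - 4)*(g^3 - 3*g^2 - 4*g) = g*(g - 4)*(g^2 - 3*g - 4) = g*(g - 4)*(g + 1)*(g - 4)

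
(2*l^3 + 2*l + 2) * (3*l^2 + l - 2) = 6*l^5 + 2*l^4 + 2*l^3 + 8*l^2 - 2*l - 4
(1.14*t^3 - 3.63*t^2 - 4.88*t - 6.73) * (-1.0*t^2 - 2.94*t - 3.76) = -1.14*t^5 + 0.2784*t^4 + 11.2658*t^3 + 34.726*t^2 + 38.135*t + 25.3048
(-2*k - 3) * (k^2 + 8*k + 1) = -2*k^3 - 19*k^2 - 26*k - 3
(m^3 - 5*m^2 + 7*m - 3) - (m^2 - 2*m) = m^3 - 6*m^2 + 9*m - 3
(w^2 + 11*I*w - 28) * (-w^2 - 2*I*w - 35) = -w^4 - 13*I*w^3 + 15*w^2 - 329*I*w + 980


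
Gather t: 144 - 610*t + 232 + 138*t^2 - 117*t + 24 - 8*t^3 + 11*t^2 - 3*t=-8*t^3 + 149*t^2 - 730*t + 400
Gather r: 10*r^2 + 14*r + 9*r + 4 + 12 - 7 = 10*r^2 + 23*r + 9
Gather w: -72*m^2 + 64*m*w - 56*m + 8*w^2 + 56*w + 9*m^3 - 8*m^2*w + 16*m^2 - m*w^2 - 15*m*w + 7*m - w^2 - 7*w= 9*m^3 - 56*m^2 - 49*m + w^2*(7 - m) + w*(-8*m^2 + 49*m + 49)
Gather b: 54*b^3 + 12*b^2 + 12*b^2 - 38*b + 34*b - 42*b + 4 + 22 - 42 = 54*b^3 + 24*b^2 - 46*b - 16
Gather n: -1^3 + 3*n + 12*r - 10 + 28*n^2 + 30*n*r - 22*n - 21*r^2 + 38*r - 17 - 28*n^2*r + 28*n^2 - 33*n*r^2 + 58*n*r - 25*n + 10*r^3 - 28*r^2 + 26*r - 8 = n^2*(56 - 28*r) + n*(-33*r^2 + 88*r - 44) + 10*r^3 - 49*r^2 + 76*r - 36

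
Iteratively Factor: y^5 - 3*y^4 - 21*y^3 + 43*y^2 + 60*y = (y - 5)*(y^4 + 2*y^3 - 11*y^2 - 12*y) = (y - 5)*(y + 4)*(y^3 - 2*y^2 - 3*y) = (y - 5)*(y - 3)*(y + 4)*(y^2 + y) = (y - 5)*(y - 3)*(y + 1)*(y + 4)*(y)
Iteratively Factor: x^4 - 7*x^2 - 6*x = (x + 2)*(x^3 - 2*x^2 - 3*x) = x*(x + 2)*(x^2 - 2*x - 3) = x*(x - 3)*(x + 2)*(x + 1)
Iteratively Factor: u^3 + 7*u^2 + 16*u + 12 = (u + 3)*(u^2 + 4*u + 4) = (u + 2)*(u + 3)*(u + 2)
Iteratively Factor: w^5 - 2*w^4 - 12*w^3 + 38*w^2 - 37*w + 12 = (w - 3)*(w^4 + w^3 - 9*w^2 + 11*w - 4) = (w - 3)*(w - 1)*(w^3 + 2*w^2 - 7*w + 4) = (w - 3)*(w - 1)^2*(w^2 + 3*w - 4) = (w - 3)*(w - 1)^2*(w + 4)*(w - 1)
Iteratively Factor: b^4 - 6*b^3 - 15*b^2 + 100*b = (b - 5)*(b^3 - b^2 - 20*b) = b*(b - 5)*(b^2 - b - 20) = b*(b - 5)*(b + 4)*(b - 5)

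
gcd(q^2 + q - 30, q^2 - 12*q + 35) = q - 5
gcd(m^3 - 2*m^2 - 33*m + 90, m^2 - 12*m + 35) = m - 5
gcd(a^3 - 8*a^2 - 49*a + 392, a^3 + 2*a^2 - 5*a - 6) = 1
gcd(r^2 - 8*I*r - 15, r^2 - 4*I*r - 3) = r - 3*I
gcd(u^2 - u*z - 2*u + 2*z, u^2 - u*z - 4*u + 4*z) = -u + z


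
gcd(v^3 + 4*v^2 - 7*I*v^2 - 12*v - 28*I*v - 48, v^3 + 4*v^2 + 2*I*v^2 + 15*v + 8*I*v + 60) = v^2 + v*(4 - 3*I) - 12*I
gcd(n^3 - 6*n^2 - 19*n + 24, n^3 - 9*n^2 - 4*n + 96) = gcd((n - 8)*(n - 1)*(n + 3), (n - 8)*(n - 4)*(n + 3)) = n^2 - 5*n - 24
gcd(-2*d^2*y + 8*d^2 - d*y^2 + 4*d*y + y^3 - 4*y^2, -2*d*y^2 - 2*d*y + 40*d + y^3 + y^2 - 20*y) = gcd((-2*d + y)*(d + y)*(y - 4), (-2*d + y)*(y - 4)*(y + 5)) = -2*d*y + 8*d + y^2 - 4*y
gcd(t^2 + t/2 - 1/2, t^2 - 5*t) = 1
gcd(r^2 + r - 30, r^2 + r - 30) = r^2 + r - 30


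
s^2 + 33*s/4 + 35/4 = (s + 5/4)*(s + 7)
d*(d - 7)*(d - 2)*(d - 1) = d^4 - 10*d^3 + 23*d^2 - 14*d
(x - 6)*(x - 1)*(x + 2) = x^3 - 5*x^2 - 8*x + 12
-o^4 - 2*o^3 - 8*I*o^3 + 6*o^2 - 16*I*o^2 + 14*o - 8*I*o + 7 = (o + I)*(o + 7*I)*(-I*o - I)^2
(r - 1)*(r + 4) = r^2 + 3*r - 4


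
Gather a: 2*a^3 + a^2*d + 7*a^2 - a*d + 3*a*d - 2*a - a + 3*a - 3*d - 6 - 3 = 2*a^3 + a^2*(d + 7) + 2*a*d - 3*d - 9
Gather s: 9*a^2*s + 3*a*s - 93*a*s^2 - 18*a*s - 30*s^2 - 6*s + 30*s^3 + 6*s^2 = 30*s^3 + s^2*(-93*a - 24) + s*(9*a^2 - 15*a - 6)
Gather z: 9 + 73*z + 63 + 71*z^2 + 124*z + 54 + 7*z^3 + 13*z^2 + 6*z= 7*z^3 + 84*z^2 + 203*z + 126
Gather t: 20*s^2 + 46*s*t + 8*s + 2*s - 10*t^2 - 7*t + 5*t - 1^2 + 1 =20*s^2 + 10*s - 10*t^2 + t*(46*s - 2)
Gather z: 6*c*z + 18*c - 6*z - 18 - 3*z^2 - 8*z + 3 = 18*c - 3*z^2 + z*(6*c - 14) - 15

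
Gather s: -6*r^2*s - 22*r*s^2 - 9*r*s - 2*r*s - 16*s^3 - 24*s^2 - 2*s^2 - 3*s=-16*s^3 + s^2*(-22*r - 26) + s*(-6*r^2 - 11*r - 3)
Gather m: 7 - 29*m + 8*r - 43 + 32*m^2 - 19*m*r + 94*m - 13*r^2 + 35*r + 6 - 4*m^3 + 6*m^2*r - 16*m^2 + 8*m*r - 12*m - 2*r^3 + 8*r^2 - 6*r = -4*m^3 + m^2*(6*r + 16) + m*(53 - 11*r) - 2*r^3 - 5*r^2 + 37*r - 30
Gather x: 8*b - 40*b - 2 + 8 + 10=16 - 32*b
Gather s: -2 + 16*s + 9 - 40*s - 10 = -24*s - 3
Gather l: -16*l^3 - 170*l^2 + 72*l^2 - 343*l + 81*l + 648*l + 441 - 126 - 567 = -16*l^3 - 98*l^2 + 386*l - 252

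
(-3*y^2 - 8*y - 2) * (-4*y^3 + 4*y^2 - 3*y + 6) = 12*y^5 + 20*y^4 - 15*y^3 - 2*y^2 - 42*y - 12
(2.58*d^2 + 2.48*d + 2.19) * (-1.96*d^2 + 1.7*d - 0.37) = -5.0568*d^4 - 0.4748*d^3 - 1.031*d^2 + 2.8054*d - 0.8103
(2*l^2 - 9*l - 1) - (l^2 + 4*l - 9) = l^2 - 13*l + 8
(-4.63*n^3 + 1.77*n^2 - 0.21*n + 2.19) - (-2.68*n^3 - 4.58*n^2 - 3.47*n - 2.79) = -1.95*n^3 + 6.35*n^2 + 3.26*n + 4.98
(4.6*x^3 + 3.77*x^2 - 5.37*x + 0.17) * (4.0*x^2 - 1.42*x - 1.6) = 18.4*x^5 + 8.548*x^4 - 34.1934*x^3 + 2.2734*x^2 + 8.3506*x - 0.272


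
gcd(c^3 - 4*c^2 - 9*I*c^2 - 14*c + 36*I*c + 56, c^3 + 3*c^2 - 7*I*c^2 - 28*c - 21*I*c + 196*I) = c^2 + c*(-4 - 7*I) + 28*I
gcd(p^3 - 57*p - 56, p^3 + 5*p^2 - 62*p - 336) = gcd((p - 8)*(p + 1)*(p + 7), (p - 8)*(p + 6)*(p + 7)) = p^2 - p - 56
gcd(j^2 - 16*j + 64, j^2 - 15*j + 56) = j - 8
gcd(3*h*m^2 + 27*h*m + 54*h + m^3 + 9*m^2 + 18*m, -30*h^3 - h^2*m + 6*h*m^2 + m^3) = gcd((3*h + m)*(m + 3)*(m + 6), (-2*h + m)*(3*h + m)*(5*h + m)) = 3*h + m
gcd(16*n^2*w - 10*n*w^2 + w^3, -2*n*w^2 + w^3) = -2*n*w + w^2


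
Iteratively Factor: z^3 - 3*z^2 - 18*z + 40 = (z - 5)*(z^2 + 2*z - 8) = (z - 5)*(z - 2)*(z + 4)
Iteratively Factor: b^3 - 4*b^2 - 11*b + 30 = (b - 5)*(b^2 + b - 6) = (b - 5)*(b + 3)*(b - 2)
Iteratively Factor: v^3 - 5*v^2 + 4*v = (v - 1)*(v^2 - 4*v) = v*(v - 1)*(v - 4)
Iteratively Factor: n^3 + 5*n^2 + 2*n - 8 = (n + 4)*(n^2 + n - 2) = (n - 1)*(n + 4)*(n + 2)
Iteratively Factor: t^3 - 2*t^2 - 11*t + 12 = (t + 3)*(t^2 - 5*t + 4) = (t - 4)*(t + 3)*(t - 1)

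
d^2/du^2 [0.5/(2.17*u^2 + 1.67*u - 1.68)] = (-4.7089*u^2 - 3.6239*u + 0.5*(4.34*u + 1.67)*(8.68*u + 3.34) + 3.6456)/(2.17*u^2 + 1.67*u - 1.68)^3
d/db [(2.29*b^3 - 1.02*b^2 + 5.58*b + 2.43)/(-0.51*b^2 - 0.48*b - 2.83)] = (-1.1679*b^4 - 2.1984*b^3 - 16.1067*b^2 + 8.2518*b - 14.625)/(0.2601*b^4 + 0.4896*b^3 + 3.117*b^2 + 2.7168*b + 8.0089)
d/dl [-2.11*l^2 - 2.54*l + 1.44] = -4.22*l - 2.54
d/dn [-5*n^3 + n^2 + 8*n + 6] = -15*n^2 + 2*n + 8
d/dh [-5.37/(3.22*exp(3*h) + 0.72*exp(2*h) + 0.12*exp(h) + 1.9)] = (51.8742*exp(2*h) + 7.7328*exp(h) + 0.6444)*exp(h)/(3.22*exp(3*h) + 0.72*exp(2*h) + 0.12*exp(h) + 1.9)^2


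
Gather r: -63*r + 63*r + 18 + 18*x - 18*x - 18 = 0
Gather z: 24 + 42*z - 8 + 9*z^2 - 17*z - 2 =9*z^2 + 25*z + 14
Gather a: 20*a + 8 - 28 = 20*a - 20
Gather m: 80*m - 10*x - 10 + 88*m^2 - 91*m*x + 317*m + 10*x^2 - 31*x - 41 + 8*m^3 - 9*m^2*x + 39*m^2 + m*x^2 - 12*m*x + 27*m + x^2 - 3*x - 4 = 8*m^3 + m^2*(127 - 9*x) + m*(x^2 - 103*x + 424) + 11*x^2 - 44*x - 55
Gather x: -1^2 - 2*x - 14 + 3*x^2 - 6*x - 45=3*x^2 - 8*x - 60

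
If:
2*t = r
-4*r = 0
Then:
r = 0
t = 0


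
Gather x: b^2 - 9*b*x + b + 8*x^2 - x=b^2 + b + 8*x^2 + x*(-9*b - 1)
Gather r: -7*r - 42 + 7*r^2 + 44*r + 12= 7*r^2 + 37*r - 30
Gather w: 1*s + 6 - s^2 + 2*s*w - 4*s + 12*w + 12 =-s^2 - 3*s + w*(2*s + 12) + 18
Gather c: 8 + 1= 9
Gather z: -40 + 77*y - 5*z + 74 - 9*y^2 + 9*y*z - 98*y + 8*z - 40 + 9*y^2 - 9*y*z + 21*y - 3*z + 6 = 0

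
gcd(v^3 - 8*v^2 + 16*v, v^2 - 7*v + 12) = v - 4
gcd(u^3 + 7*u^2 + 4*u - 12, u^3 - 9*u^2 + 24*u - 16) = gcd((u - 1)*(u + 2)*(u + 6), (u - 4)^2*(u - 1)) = u - 1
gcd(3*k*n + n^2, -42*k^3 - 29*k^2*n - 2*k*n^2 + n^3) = 3*k + n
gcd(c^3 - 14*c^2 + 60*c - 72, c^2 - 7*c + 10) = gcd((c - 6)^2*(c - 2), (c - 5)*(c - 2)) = c - 2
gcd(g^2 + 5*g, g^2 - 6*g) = g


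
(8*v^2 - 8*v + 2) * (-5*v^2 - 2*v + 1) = -40*v^4 + 24*v^3 + 14*v^2 - 12*v + 2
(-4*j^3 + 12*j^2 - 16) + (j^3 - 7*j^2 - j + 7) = -3*j^3 + 5*j^2 - j - 9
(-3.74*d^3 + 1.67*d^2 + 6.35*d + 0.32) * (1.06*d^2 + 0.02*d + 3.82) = -3.9644*d^5 + 1.6954*d^4 - 7.5224*d^3 + 6.8456*d^2 + 24.2634*d + 1.2224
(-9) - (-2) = -7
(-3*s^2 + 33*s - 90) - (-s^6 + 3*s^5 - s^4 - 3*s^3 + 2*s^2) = s^6 - 3*s^5 + s^4 + 3*s^3 - 5*s^2 + 33*s - 90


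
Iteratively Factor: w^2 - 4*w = (w)*(w - 4)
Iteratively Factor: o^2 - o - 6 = (o - 3)*(o + 2)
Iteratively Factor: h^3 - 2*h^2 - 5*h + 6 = (h - 3)*(h^2 + h - 2) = (h - 3)*(h - 1)*(h + 2)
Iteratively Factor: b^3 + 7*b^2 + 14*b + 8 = (b + 2)*(b^2 + 5*b + 4) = (b + 1)*(b + 2)*(b + 4)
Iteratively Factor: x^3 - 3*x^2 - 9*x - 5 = (x - 5)*(x^2 + 2*x + 1) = (x - 5)*(x + 1)*(x + 1)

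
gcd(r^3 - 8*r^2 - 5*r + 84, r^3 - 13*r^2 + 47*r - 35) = r - 7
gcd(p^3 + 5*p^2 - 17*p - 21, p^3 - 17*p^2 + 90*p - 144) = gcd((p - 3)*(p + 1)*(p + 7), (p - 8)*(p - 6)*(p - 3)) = p - 3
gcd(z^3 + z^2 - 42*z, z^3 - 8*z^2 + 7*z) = z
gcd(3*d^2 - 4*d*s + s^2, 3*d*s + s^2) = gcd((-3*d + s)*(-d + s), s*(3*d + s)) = 1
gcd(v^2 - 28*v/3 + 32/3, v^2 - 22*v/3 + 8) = v - 4/3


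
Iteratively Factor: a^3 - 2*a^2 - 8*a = (a)*(a^2 - 2*a - 8) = a*(a + 2)*(a - 4)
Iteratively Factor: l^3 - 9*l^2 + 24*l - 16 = (l - 4)*(l^2 - 5*l + 4) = (l - 4)*(l - 1)*(l - 4)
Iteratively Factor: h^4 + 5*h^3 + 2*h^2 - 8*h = (h + 2)*(h^3 + 3*h^2 - 4*h) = (h - 1)*(h + 2)*(h^2 + 4*h) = (h - 1)*(h + 2)*(h + 4)*(h)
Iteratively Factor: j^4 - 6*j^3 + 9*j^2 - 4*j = (j - 1)*(j^3 - 5*j^2 + 4*j) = (j - 1)^2*(j^2 - 4*j) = j*(j - 1)^2*(j - 4)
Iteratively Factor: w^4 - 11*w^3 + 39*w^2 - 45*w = (w - 3)*(w^3 - 8*w^2 + 15*w) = (w - 5)*(w - 3)*(w^2 - 3*w) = (w - 5)*(w - 3)^2*(w)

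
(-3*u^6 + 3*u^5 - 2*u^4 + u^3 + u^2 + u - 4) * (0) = 0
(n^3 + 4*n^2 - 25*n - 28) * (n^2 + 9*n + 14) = n^5 + 13*n^4 + 25*n^3 - 197*n^2 - 602*n - 392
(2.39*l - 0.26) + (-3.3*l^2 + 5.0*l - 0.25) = -3.3*l^2 + 7.39*l - 0.51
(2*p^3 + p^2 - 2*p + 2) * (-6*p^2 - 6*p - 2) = -12*p^5 - 18*p^4 + 2*p^3 - 2*p^2 - 8*p - 4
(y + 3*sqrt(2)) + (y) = 2*y + 3*sqrt(2)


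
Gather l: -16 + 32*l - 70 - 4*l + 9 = 28*l - 77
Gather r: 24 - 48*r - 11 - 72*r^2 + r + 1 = -72*r^2 - 47*r + 14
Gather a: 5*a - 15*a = -10*a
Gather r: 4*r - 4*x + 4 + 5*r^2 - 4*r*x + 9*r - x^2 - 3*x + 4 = 5*r^2 + r*(13 - 4*x) - x^2 - 7*x + 8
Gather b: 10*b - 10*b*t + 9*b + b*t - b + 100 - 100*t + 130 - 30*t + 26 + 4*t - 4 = b*(18 - 9*t) - 126*t + 252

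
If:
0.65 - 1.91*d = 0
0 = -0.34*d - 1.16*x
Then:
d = 0.34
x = -0.10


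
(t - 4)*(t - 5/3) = t^2 - 17*t/3 + 20/3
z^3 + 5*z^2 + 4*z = z*(z + 1)*(z + 4)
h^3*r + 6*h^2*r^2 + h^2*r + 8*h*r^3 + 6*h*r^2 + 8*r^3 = (h + 2*r)*(h + 4*r)*(h*r + r)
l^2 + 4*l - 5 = (l - 1)*(l + 5)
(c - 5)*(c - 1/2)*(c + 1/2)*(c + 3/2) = c^4 - 7*c^3/2 - 31*c^2/4 + 7*c/8 + 15/8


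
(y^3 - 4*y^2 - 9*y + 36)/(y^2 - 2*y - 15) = (y^2 - 7*y + 12)/(y - 5)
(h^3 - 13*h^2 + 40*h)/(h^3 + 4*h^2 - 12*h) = (h^2 - 13*h + 40)/(h^2 + 4*h - 12)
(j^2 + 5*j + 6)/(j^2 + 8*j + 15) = (j + 2)/(j + 5)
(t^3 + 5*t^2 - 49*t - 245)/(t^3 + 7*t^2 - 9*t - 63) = (t^2 - 2*t - 35)/(t^2 - 9)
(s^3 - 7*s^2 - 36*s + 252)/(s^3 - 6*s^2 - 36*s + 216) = (s - 7)/(s - 6)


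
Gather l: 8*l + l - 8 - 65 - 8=9*l - 81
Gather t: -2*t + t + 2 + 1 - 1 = 2 - t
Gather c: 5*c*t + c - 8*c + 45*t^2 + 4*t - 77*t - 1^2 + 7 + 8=c*(5*t - 7) + 45*t^2 - 73*t + 14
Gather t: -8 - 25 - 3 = -36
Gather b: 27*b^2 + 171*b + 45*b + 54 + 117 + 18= 27*b^2 + 216*b + 189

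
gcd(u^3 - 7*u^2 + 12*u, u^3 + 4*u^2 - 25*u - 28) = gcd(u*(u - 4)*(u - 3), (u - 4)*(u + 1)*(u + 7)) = u - 4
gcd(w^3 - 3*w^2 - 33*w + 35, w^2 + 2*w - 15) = w + 5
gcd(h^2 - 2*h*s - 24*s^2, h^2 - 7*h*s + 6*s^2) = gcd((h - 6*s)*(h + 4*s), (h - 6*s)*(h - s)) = -h + 6*s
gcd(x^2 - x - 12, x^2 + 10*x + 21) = x + 3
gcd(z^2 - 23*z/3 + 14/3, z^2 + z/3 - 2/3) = z - 2/3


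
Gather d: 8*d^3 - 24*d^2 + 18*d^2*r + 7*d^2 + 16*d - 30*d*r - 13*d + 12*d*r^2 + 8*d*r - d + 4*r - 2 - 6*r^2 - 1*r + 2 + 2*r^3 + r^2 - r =8*d^3 + d^2*(18*r - 17) + d*(12*r^2 - 22*r + 2) + 2*r^3 - 5*r^2 + 2*r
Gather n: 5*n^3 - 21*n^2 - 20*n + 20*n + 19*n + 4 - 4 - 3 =5*n^3 - 21*n^2 + 19*n - 3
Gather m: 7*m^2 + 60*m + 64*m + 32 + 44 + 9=7*m^2 + 124*m + 85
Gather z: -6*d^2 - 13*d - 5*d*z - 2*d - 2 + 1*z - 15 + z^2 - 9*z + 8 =-6*d^2 - 15*d + z^2 + z*(-5*d - 8) - 9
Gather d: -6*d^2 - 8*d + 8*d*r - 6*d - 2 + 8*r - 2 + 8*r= -6*d^2 + d*(8*r - 14) + 16*r - 4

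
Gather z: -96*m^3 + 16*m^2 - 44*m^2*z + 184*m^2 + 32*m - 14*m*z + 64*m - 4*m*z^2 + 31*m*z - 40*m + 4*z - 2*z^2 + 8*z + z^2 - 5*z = -96*m^3 + 200*m^2 + 56*m + z^2*(-4*m - 1) + z*(-44*m^2 + 17*m + 7)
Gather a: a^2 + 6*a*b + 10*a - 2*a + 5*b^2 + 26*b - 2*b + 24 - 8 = a^2 + a*(6*b + 8) + 5*b^2 + 24*b + 16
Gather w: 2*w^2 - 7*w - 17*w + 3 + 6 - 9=2*w^2 - 24*w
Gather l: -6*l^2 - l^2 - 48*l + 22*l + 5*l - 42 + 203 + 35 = -7*l^2 - 21*l + 196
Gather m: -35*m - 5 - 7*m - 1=-42*m - 6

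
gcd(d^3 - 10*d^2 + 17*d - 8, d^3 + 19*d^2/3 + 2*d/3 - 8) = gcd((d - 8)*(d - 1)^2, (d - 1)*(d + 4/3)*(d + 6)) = d - 1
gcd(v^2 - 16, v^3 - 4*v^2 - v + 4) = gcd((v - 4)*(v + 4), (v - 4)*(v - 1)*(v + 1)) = v - 4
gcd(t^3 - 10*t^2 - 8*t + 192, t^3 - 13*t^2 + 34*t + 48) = t^2 - 14*t + 48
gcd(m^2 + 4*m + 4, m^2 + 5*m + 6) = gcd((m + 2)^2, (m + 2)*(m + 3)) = m + 2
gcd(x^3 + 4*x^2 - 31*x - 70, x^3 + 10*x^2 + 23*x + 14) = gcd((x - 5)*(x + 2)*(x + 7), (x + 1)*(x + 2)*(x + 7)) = x^2 + 9*x + 14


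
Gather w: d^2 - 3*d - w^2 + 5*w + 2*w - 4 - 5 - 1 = d^2 - 3*d - w^2 + 7*w - 10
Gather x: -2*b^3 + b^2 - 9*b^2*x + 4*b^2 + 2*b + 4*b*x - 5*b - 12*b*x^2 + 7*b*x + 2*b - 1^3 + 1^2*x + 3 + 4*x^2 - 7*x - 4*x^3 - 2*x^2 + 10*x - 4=-2*b^3 + 5*b^2 - b - 4*x^3 + x^2*(2 - 12*b) + x*(-9*b^2 + 11*b + 4) - 2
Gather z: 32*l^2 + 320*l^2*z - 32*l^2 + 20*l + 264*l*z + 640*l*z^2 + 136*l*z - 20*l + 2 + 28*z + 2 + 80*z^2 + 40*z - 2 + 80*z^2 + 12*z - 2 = z^2*(640*l + 160) + z*(320*l^2 + 400*l + 80)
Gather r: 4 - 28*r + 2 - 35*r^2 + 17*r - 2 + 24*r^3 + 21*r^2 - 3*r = 24*r^3 - 14*r^2 - 14*r + 4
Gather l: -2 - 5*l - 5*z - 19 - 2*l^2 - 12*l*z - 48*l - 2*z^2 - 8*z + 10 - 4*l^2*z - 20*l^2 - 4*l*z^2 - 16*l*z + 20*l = l^2*(-4*z - 22) + l*(-4*z^2 - 28*z - 33) - 2*z^2 - 13*z - 11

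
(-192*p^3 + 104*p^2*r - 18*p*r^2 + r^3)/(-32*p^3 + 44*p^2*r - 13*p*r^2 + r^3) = (6*p - r)/(p - r)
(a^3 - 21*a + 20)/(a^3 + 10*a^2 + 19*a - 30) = (a - 4)/(a + 6)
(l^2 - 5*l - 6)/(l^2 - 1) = (l - 6)/(l - 1)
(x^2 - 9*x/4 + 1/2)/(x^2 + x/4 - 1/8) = 2*(x - 2)/(2*x + 1)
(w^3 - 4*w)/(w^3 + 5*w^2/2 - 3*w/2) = 2*(w^2 - 4)/(2*w^2 + 5*w - 3)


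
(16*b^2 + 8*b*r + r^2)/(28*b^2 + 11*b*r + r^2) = (4*b + r)/(7*b + r)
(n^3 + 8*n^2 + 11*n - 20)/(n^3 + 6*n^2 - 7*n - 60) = (n - 1)/(n - 3)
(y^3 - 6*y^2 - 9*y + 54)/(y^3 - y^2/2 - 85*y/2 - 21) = 2*(-y^3 + 6*y^2 + 9*y - 54)/(-2*y^3 + y^2 + 85*y + 42)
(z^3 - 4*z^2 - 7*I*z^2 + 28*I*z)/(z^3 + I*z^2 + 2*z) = (z^2 - 4*z - 7*I*z + 28*I)/(z^2 + I*z + 2)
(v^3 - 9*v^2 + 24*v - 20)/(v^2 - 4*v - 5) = (v^2 - 4*v + 4)/(v + 1)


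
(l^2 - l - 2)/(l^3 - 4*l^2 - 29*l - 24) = (l - 2)/(l^2 - 5*l - 24)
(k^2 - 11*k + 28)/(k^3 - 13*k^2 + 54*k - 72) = (k - 7)/(k^2 - 9*k + 18)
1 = 1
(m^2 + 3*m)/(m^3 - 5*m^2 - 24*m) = 1/(m - 8)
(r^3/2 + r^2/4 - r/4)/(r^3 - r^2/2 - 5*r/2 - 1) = r*(2*r - 1)/(2*(2*r^2 - 3*r - 2))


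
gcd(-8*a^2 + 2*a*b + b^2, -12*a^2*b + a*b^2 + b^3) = 4*a + b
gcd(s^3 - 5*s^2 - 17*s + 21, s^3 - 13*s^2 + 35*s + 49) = s - 7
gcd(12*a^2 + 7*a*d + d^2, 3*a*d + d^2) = 3*a + d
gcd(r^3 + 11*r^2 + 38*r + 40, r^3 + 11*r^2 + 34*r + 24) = r + 4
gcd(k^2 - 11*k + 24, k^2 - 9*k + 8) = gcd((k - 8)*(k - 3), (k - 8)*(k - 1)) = k - 8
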